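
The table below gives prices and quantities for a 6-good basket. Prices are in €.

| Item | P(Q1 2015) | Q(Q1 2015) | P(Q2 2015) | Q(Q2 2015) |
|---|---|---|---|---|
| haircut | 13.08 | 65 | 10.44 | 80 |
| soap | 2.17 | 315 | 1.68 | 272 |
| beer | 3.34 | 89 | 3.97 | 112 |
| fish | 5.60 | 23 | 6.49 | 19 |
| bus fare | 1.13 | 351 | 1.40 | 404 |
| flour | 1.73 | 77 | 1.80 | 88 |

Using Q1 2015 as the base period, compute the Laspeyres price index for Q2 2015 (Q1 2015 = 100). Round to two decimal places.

Laspeyres price index uses base-period quantities as weights.
ΣP(Q2 2015)·Q(Q1 2015) = 10.44×65 + 1.68×315 + 3.97×89 + 6.49×23 + 1.40×351 + 1.80×77 = 678.6 + 529.2 + 353.33 + 149.27 + 491.4 + 138.6 = 2340.4
ΣP(Q1 2015)·Q(Q1 2015) = 13.08×65 + 2.17×315 + 3.34×89 + 5.60×23 + 1.13×351 + 1.73×77 = 850.2 + 683.55 + 297.26 + 128.8 + 396.63 + 133.21 = 2489.65
Index = 2340.4 / 2489.65 × 100 = 94.0052

94.01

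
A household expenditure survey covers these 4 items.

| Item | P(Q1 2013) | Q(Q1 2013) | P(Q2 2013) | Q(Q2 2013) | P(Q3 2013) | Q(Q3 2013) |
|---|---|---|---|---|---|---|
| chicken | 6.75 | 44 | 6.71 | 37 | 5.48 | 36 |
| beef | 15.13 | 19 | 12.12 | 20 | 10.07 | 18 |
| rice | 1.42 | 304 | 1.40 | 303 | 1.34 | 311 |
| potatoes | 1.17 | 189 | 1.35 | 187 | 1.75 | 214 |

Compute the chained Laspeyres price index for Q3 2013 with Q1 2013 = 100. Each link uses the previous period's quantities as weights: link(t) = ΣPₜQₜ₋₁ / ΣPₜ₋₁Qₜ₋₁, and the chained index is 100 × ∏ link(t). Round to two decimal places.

Link Q1 2013→Q2 2013:
ΣP(Q2 2013)Q(Q1 2013) = 6.71×44 + 12.12×19 + 1.40×304 + 1.35×189 = 295.24 + 230.28 + 425.6 + 255.15 = 1206.27
ΣP(Q1 2013)Q(Q1 2013) = 6.75×44 + 15.13×19 + 1.42×304 + 1.17×189 = 297 + 287.47 + 431.68 + 221.13 = 1237.28
link = 1206.27/1237.28 = 0.974937
Link Q2 2013→Q3 2013:
ΣP(Q3 2013)Q(Q2 2013) = 5.48×37 + 10.07×20 + 1.34×303 + 1.75×187 = 202.76 + 201.4 + 406.02 + 327.25 = 1137.43
ΣP(Q2 2013)Q(Q2 2013) = 6.71×37 + 12.12×20 + 1.40×303 + 1.35×187 = 248.27 + 242.4 + 424.2 + 252.45 = 1167.32
link = 1137.43/1167.32 = 0.974394
Chained index = 100 × 0.974937 × 0.974394 = 94.9973

95.00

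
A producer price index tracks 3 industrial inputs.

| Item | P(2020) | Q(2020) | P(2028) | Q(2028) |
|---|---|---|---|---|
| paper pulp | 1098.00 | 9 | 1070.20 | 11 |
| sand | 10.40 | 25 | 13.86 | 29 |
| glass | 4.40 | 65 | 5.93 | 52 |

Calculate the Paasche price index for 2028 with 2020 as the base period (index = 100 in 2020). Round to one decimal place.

99.0

Paasche price index uses current-period quantities as weights.
ΣP(2028)·Q(2028) = 1070.20×11 + 13.86×29 + 5.93×52 = 11772.2 + 401.94 + 308.36 = 12482.5
ΣP(2020)·Q(2028) = 1098.00×11 + 10.40×29 + 4.40×52 = 12078 + 301.6 + 228.8 = 12608.4
Index = 12482.5 / 12608.4 × 100 = 99.0015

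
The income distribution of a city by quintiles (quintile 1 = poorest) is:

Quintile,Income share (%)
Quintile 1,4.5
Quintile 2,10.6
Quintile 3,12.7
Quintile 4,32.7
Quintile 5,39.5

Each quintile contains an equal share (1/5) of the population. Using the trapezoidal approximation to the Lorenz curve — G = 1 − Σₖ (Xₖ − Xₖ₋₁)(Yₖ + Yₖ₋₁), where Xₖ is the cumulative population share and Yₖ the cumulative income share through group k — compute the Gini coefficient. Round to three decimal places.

Cumulative income shares Yₖ: 0.0450, 0.1510, 0.2780, 0.6050, 1.0000
Σ (Xₖ−Xₖ₋₁)(Yₖ+Yₖ₋₁) = (1/5)(0.0450+0.0000) + (1/5)(0.1510+0.0450) + (1/5)(0.2780+0.1510) + (1/5)(0.6050+0.2780) + (1/5)(1.0000+0.6050)
  = 0.0090 + 0.0392 + 0.0858 + 0.1766 + 0.3210 = 0.6316
G = 1 − 0.6316 = 0.3684

0.368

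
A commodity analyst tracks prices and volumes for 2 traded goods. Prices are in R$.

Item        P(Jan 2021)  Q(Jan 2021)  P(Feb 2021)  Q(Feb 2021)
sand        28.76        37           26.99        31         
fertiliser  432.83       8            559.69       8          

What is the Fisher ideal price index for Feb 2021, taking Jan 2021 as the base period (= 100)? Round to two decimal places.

Laspeyres component (base-period weights):
ΣP(Feb 2021)Q(Jan 2021) = 26.99×37 + 559.69×8 = 998.63 + 4477.52 = 5476.15
ΣP(Jan 2021)Q(Jan 2021) = 28.76×37 + 432.83×8 = 1064.12 + 3462.64 = 4526.76
L = 5476.15 / 4526.76 × 100 = 120.9728
Paasche component (current-period weights):
ΣP(Feb 2021)Q(Feb 2021) = 26.99×31 + 559.69×8 = 836.69 + 4477.52 = 5314.21
ΣP(Jan 2021)Q(Feb 2021) = 28.76×31 + 432.83×8 = 891.56 + 3462.64 = 4354.2
P = 5314.21 / 4354.2 × 100 = 122.0479
Fisher = √(L × P) = √(120.9728 × 122.0479) = 121.5092

121.51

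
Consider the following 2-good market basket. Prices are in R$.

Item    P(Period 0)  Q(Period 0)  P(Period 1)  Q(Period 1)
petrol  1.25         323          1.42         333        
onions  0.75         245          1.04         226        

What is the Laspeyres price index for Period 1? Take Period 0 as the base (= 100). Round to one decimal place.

121.4

Laspeyres price index uses base-period quantities as weights.
ΣP(Period 1)·Q(Period 0) = 1.42×323 + 1.04×245 = 458.66 + 254.8 = 713.46
ΣP(Period 0)·Q(Period 0) = 1.25×323 + 0.75×245 = 403.75 + 183.75 = 587.5
Index = 713.46 / 587.5 × 100 = 121.4400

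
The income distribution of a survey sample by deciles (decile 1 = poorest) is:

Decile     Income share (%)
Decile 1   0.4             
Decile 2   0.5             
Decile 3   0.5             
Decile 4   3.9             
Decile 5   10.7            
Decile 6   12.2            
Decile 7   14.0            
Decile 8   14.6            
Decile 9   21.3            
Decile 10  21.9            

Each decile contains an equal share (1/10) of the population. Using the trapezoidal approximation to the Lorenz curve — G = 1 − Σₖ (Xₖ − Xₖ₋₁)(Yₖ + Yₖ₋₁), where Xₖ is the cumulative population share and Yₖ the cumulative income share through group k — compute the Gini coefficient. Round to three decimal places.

Cumulative income shares Yₖ: 0.0040, 0.0090, 0.0140, 0.0530, 0.1600, 0.2820, 0.4220, 0.5680, 0.7810, 1.0000
Σ (Xₖ−Xₖ₋₁)(Yₖ+Yₖ₋₁) = (1/10)(0.0040+0.0000) + (1/10)(0.0090+0.0040) + (1/10)(0.0140+0.0090) + (1/10)(0.0530+0.0140) + (1/10)(0.1600+0.0530) + (1/10)(0.2820+0.1600) + (1/10)(0.4220+0.2820) + (1/10)(0.5680+0.4220) + (1/10)(0.7810+0.5680) + (1/10)(1.0000+0.7810)
  = 0.0004 + 0.0013 + 0.0023 + 0.0067 + 0.0213 + 0.0442 + 0.0704 + 0.0990 + 0.1349 + 0.1781 = 0.5586
G = 1 − 0.5586 = 0.4414

0.441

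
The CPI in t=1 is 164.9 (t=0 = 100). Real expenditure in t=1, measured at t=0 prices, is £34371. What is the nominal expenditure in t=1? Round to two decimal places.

56677.78

Nominal = Real × (Index/100) = 34371 × (164.9/100)
        = 34371 × 1.649 = 56677.7790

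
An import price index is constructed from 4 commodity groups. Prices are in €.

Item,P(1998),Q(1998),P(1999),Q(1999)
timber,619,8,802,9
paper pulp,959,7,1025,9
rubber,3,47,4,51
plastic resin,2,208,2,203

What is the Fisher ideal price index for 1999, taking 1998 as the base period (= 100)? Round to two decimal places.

Laspeyres component (base-period weights):
ΣP(1999)Q(1998) = 802×8 + 1025×7 + 4×47 + 2×208 = 6416 + 7175 + 188 + 416 = 14195
ΣP(1998)Q(1998) = 619×8 + 959×7 + 3×47 + 2×208 = 4952 + 6713 + 141 + 416 = 12222
L = 14195 / 12222 × 100 = 116.1430
Paasche component (current-period weights):
ΣP(1999)Q(1999) = 802×9 + 1025×9 + 4×51 + 2×203 = 7218 + 9225 + 204 + 406 = 17053
ΣP(1998)Q(1999) = 619×9 + 959×9 + 3×51 + 2×203 = 5571 + 8631 + 153 + 406 = 14761
P = 17053 / 14761 × 100 = 115.5274
Fisher = √(L × P) = √(116.1430 × 115.5274) = 115.8348

115.83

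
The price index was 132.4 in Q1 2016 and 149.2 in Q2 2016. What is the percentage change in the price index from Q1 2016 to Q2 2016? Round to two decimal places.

12.69%

Change = (149.2 − 132.4) / 132.4 × 100
       = 16.8 / 132.4 × 100 = 12.6888%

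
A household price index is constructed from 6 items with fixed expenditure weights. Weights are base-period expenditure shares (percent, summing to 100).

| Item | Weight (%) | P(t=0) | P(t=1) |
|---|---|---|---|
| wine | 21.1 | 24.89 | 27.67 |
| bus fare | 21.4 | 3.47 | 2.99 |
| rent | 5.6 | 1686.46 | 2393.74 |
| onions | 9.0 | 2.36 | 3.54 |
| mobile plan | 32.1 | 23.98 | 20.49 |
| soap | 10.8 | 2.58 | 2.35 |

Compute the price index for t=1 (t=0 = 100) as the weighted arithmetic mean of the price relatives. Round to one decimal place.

100.6

wine: 21.1 × (27.67/24.89) = 21.1 × 1.111691 = 23.4567
bus fare: 21.4 × (2.99/3.47) = 21.4 × 0.861671 = 18.4398
rent: 5.6 × (2393.74/1686.46) = 5.6 × 1.419387 = 7.9486
onions: 9.0 × (3.54/2.36) = 9.0 × 1.500000 = 13.5000
mobile plan: 32.1 × (20.49/23.98) = 32.1 × 0.854462 = 27.4282
soap: 10.8 × (2.35/2.58) = 10.8 × 0.910853 = 9.8372
Index = Σ wᵢ·(p₁ᵢ/p₀ᵢ) = 23.4567 + 18.4398 + 7.9486 + 13.5000 + 27.4282 + 9.8372 = 100.6105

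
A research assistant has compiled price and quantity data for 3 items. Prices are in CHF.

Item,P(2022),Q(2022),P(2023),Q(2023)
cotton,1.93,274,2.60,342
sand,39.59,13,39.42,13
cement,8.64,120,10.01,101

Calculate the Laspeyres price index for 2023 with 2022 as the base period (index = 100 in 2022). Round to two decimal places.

116.62

Laspeyres price index uses base-period quantities as weights.
ΣP(2023)·Q(2022) = 2.60×274 + 39.42×13 + 10.01×120 = 712.4 + 512.46 + 1201.2 = 2426.06
ΣP(2022)·Q(2022) = 1.93×274 + 39.59×13 + 8.64×120 = 528.82 + 514.67 + 1036.8 = 2080.29
Index = 2426.06 / 2080.29 × 100 = 116.6212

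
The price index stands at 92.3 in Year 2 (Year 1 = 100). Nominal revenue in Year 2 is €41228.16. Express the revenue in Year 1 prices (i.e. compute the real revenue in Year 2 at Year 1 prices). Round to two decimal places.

44667.56

Real = Nominal ÷ (Index/100) = 41228.16 ÷ (92.3/100)
     = 41228.16 ÷ 0.923 = 44667.5623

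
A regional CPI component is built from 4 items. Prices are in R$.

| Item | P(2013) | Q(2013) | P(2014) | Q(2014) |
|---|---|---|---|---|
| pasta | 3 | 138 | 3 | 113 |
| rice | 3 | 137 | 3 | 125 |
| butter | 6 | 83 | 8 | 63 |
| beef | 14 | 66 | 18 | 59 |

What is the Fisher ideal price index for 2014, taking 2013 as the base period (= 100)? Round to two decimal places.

Laspeyres component (base-period weights):
ΣP(2014)Q(2013) = 3×138 + 3×137 + 8×83 + 18×66 = 414 + 411 + 664 + 1188 = 2677
ΣP(2013)Q(2013) = 3×138 + 3×137 + 6×83 + 14×66 = 414 + 411 + 498 + 924 = 2247
L = 2677 / 2247 × 100 = 119.1366
Paasche component (current-period weights):
ΣP(2014)Q(2014) = 3×113 + 3×125 + 8×63 + 18×59 = 339 + 375 + 504 + 1062 = 2280
ΣP(2013)Q(2014) = 3×113 + 3×125 + 6×63 + 14×59 = 339 + 375 + 378 + 826 = 1918
P = 2280 / 1918 × 100 = 118.8738
Fisher = √(L × P) = √(119.1366 × 118.8738) = 119.0052

119.01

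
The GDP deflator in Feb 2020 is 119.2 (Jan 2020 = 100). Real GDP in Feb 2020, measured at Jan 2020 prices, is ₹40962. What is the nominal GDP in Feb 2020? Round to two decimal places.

Nominal = Real × (Index/100) = 40962 × (119.2/100)
        = 40962 × 1.192 = 48826.7040

48826.70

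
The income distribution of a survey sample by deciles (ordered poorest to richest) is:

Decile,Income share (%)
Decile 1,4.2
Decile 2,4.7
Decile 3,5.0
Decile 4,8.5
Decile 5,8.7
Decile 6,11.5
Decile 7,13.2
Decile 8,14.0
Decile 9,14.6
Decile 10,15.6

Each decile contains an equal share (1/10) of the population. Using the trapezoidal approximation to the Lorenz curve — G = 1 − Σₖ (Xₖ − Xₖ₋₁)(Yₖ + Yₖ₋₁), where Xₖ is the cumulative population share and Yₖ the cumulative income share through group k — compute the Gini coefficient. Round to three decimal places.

0.234

Cumulative income shares Yₖ: 0.0420, 0.0890, 0.1390, 0.2240, 0.3110, 0.4260, 0.5580, 0.6980, 0.8440, 1.0000
Σ (Xₖ−Xₖ₋₁)(Yₖ+Yₖ₋₁) = (1/10)(0.0420+0.0000) + (1/10)(0.0890+0.0420) + (1/10)(0.1390+0.0890) + (1/10)(0.2240+0.1390) + (1/10)(0.3110+0.2240) + (1/10)(0.4260+0.3110) + (1/10)(0.5580+0.4260) + (1/10)(0.6980+0.5580) + (1/10)(0.8440+0.6980) + (1/10)(1.0000+0.8440)
  = 0.0042 + 0.0131 + 0.0228 + 0.0363 + 0.0535 + 0.0737 + 0.0984 + 0.1256 + 0.1542 + 0.1844 = 0.7662
G = 1 − 0.7662 = 0.2338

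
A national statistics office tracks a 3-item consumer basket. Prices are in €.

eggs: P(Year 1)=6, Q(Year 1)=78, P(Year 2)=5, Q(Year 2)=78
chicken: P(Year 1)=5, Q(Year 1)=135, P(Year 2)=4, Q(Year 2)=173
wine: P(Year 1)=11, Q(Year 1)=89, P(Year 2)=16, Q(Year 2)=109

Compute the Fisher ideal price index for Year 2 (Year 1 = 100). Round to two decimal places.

Laspeyres component (base-period weights):
ΣP(Year 2)Q(Year 1) = 5×78 + 4×135 + 16×89 = 390 + 540 + 1424 = 2354
ΣP(Year 1)Q(Year 1) = 6×78 + 5×135 + 11×89 = 468 + 675 + 979 = 2122
L = 2354 / 2122 × 100 = 110.9331
Paasche component (current-period weights):
ΣP(Year 2)Q(Year 2) = 5×78 + 4×173 + 16×109 = 390 + 692 + 1744 = 2826
ΣP(Year 1)Q(Year 2) = 6×78 + 5×173 + 11×109 = 468 + 865 + 1199 = 2532
P = 2826 / 2532 × 100 = 111.6114
Fisher = √(L × P) = √(110.9331 × 111.6114) = 111.2717

111.27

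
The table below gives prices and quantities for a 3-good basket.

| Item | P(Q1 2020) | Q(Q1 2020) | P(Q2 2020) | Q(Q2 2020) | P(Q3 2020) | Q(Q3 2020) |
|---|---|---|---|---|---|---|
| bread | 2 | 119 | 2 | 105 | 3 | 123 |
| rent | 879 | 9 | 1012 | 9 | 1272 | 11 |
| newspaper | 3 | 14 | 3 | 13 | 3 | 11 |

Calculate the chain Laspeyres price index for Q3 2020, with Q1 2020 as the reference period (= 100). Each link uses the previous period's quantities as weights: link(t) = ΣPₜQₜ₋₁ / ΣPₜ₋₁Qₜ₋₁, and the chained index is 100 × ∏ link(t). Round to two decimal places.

Link Q1 2020→Q2 2020:
ΣP(Q2 2020)Q(Q1 2020) = 2×119 + 1012×9 + 3×14 = 238 + 9108 + 42 = 9388
ΣP(Q1 2020)Q(Q1 2020) = 2×119 + 879×9 + 3×14 = 238 + 7911 + 42 = 8191
link = 9388/8191 = 1.146136
Link Q2 2020→Q3 2020:
ΣP(Q3 2020)Q(Q2 2020) = 3×105 + 1272×9 + 3×13 = 315 + 11448 + 39 = 11802
ΣP(Q2 2020)Q(Q2 2020) = 2×105 + 1012×9 + 3×13 = 210 + 9108 + 39 = 9357
link = 11802/9357 = 1.261302
Chained index = 100 × 1.146136 × 1.261302 = 144.5623

144.56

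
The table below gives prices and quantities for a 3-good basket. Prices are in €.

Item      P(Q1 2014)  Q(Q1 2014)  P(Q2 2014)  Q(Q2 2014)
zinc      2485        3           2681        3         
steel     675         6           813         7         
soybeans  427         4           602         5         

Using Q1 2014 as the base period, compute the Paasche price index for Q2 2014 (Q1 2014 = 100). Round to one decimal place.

Paasche price index uses current-period quantities as weights.
ΣP(Q2 2014)·Q(Q2 2014) = 2681×3 + 813×7 + 602×5 = 8043 + 5691 + 3010 = 16744
ΣP(Q1 2014)·Q(Q2 2014) = 2485×3 + 675×7 + 427×5 = 7455 + 4725 + 2135 = 14315
Index = 16744 / 14315 × 100 = 116.9682

117.0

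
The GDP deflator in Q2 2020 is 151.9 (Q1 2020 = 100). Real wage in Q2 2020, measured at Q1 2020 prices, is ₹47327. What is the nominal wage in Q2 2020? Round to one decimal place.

Nominal = Real × (Index/100) = 47327 × (151.9/100)
        = 47327 × 1.519 = 71889.7130

71889.7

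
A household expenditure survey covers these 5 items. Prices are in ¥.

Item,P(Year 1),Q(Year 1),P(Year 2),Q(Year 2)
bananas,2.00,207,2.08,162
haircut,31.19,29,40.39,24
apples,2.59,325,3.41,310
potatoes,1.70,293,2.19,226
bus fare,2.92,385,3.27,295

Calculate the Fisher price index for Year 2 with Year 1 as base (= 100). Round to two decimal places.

Laspeyres component (base-period weights):
ΣP(Year 2)Q(Year 1) = 2.08×207 + 40.39×29 + 3.41×325 + 2.19×293 + 3.27×385 = 430.56 + 1171.31 + 1108.25 + 641.67 + 1258.95 = 4610.74
ΣP(Year 1)Q(Year 1) = 2.00×207 + 31.19×29 + 2.59×325 + 1.70×293 + 2.92×385 = 414 + 904.51 + 841.75 + 498.1 + 1124.2 = 3782.56
L = 4610.74 / 3782.56 × 100 = 121.8947
Paasche component (current-period weights):
ΣP(Year 2)Q(Year 2) = 2.08×162 + 40.39×24 + 3.41×310 + 2.19×226 + 3.27×295 = 336.96 + 969.36 + 1057.1 + 494.94 + 964.65 = 3823.01
ΣP(Year 1)Q(Year 2) = 2.00×162 + 31.19×24 + 2.59×310 + 1.70×226 + 2.92×295 = 324 + 748.56 + 802.9 + 384.2 + 861.4 = 3121.06
P = 3823.01 / 3121.06 × 100 = 122.4908
Fisher = √(L × P) = √(121.8947 × 122.4908) = 122.1924

122.19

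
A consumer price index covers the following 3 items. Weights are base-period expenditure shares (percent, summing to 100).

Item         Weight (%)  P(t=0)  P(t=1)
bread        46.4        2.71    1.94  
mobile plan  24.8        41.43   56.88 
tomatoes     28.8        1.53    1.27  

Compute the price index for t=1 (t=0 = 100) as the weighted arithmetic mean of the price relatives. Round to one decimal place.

bread: 46.4 × (1.94/2.71) = 46.4 × 0.715867 = 33.2162
mobile plan: 24.8 × (56.88/41.43) = 24.8 × 1.372918 = 34.0484
tomatoes: 28.8 × (1.27/1.53) = 28.8 × 0.830065 = 23.9059
Index = Σ wᵢ·(p₁ᵢ/p₀ᵢ) = 33.2162 + 34.0484 + 23.9059 = 91.1705

91.2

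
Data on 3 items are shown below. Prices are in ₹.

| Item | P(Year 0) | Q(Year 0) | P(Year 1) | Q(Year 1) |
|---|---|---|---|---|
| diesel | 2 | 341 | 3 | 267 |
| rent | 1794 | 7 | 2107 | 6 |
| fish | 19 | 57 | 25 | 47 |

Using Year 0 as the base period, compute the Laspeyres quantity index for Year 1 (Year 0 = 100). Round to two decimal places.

Laspeyres quantity index uses base-period prices as weights.
ΣP(Year 0)·Q(Year 1) = 2×267 + 1794×6 + 19×47 = 534 + 10764 + 893 = 12191
ΣP(Year 0)·Q(Year 0) = 2×341 + 1794×7 + 19×57 = 682 + 12558 + 1083 = 14323
Index = 12191 / 14323 × 100 = 85.1149

85.11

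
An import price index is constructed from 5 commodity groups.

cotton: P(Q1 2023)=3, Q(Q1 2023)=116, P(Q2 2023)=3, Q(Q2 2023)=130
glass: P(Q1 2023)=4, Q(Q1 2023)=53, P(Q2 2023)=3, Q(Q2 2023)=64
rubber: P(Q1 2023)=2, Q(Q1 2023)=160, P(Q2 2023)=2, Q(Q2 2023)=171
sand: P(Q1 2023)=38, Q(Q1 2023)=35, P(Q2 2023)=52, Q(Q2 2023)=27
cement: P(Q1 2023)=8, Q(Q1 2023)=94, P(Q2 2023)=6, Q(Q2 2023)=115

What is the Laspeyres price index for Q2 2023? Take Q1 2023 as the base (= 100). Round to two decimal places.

108.41

Laspeyres price index uses base-period quantities as weights.
ΣP(Q2 2023)·Q(Q1 2023) = 3×116 + 3×53 + 2×160 + 52×35 + 6×94 = 348 + 159 + 320 + 1820 + 564 = 3211
ΣP(Q1 2023)·Q(Q1 2023) = 3×116 + 4×53 + 2×160 + 38×35 + 8×94 = 348 + 212 + 320 + 1330 + 752 = 2962
Index = 3211 / 2962 × 100 = 108.4065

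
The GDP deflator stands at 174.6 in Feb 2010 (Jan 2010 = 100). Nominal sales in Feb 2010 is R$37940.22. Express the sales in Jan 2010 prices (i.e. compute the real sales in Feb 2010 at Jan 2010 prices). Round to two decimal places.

21729.79

Real = Nominal ÷ (Index/100) = 37940.22 ÷ (174.6/100)
     = 37940.22 ÷ 1.746 = 21729.7938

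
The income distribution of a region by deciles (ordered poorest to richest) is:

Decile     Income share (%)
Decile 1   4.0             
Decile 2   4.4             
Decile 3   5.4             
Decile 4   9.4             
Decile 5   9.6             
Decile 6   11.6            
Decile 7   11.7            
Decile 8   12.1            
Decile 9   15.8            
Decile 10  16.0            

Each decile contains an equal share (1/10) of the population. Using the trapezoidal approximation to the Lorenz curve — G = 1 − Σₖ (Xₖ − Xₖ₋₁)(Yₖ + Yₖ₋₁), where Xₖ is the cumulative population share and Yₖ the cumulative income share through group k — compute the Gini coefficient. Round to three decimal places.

Cumulative income shares Yₖ: 0.0400, 0.0840, 0.1380, 0.2320, 0.3280, 0.4440, 0.5610, 0.6820, 0.8400, 1.0000
Σ (Xₖ−Xₖ₋₁)(Yₖ+Yₖ₋₁) = (1/10)(0.0400+0.0000) + (1/10)(0.0840+0.0400) + (1/10)(0.1380+0.0840) + (1/10)(0.2320+0.1380) + (1/10)(0.3280+0.2320) + (1/10)(0.4440+0.3280) + (1/10)(0.5610+0.4440) + (1/10)(0.6820+0.5610) + (1/10)(0.8400+0.6820) + (1/10)(1.0000+0.8400)
  = 0.0040 + 0.0124 + 0.0222 + 0.0370 + 0.0560 + 0.0772 + 0.1005 + 0.1243 + 0.1522 + 0.1840 = 0.7698
G = 1 − 0.7698 = 0.2302

0.230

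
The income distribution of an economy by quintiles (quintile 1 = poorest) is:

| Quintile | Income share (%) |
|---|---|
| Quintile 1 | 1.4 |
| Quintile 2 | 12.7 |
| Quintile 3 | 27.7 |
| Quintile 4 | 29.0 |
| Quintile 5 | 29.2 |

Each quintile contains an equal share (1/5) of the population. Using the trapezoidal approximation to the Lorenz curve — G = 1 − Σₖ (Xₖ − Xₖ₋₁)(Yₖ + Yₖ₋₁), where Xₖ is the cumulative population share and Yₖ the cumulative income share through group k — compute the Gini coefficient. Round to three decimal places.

0.288

Cumulative income shares Yₖ: 0.0140, 0.1410, 0.4180, 0.7080, 1.0000
Σ (Xₖ−Xₖ₋₁)(Yₖ+Yₖ₋₁) = (1/5)(0.0140+0.0000) + (1/5)(0.1410+0.0140) + (1/5)(0.4180+0.1410) + (1/5)(0.7080+0.4180) + (1/5)(1.0000+0.7080)
  = 0.0028 + 0.0310 + 0.1118 + 0.2252 + 0.3416 = 0.7124
G = 1 − 0.7124 = 0.2876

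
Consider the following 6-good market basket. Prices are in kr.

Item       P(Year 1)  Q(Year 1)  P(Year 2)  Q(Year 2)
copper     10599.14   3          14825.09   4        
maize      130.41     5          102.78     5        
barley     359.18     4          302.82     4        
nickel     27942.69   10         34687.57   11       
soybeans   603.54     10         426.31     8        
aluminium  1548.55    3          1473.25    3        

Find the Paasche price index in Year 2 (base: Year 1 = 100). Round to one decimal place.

124.7

Paasche price index uses current-period quantities as weights.
ΣP(Year 2)·Q(Year 2) = 14825.09×4 + 102.78×5 + 302.82×4 + 34687.57×11 + 426.31×8 + 1473.25×3 = 59300.36 + 513.9 + 1211.28 + 381563.27 + 3410.48 + 4419.75 = 450419.04
ΣP(Year 1)·Q(Year 2) = 10599.14×4 + 130.41×5 + 359.18×4 + 27942.69×11 + 603.54×8 + 1548.55×3 = 42396.56 + 652.05 + 1436.72 + 307369.59 + 4828.32 + 4645.65 = 361328.89
Index = 450419.04 / 361328.89 × 100 = 124.6562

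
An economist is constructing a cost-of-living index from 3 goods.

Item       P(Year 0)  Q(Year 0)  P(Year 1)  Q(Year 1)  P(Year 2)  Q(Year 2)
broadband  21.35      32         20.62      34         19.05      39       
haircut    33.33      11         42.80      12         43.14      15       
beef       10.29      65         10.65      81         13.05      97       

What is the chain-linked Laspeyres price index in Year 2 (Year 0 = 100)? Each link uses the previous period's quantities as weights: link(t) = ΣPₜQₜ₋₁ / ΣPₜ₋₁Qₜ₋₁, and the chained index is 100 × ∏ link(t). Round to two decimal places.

113.47

Link Year 0→Year 1:
ΣP(Year 1)Q(Year 0) = 20.62×32 + 42.80×11 + 10.65×65 = 659.84 + 470.8 + 692.25 = 1822.89
ΣP(Year 0)Q(Year 0) = 21.35×32 + 33.33×11 + 10.29×65 = 683.2 + 366.63 + 668.85 = 1718.68
link = 1822.89/1718.68 = 1.060634
Link Year 1→Year 2:
ΣP(Year 2)Q(Year 1) = 19.05×34 + 43.14×12 + 13.05×81 = 647.7 + 517.68 + 1057.05 = 2222.43
ΣP(Year 1)Q(Year 1) = 20.62×34 + 42.80×12 + 10.65×81 = 701.08 + 513.6 + 862.65 = 2077.33
link = 2222.43/2077.33 = 1.069849
Chained index = 100 × 1.060634 × 1.069849 = 113.4718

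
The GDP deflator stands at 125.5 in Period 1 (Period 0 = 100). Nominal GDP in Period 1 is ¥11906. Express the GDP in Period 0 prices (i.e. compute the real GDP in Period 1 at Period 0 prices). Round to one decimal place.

9486.9

Real = Nominal ÷ (Index/100) = 11906 ÷ (125.5/100)
     = 11906 ÷ 1.255 = 9486.8526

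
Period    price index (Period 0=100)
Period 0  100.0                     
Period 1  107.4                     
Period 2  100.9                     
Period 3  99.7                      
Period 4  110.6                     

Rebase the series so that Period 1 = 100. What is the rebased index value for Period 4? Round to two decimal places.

Rebased(Period 4) = 110.6 / 107.4 × 100 = 102.9795

102.98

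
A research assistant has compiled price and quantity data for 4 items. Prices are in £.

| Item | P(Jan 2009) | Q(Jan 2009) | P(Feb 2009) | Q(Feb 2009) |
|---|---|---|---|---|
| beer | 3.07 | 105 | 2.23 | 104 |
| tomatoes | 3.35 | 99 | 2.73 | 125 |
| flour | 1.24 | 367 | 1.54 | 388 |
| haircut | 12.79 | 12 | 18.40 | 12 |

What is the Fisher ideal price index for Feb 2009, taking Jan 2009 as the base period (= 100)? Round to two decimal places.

Laspeyres component (base-period weights):
ΣP(Feb 2009)Q(Jan 2009) = 2.23×105 + 2.73×99 + 1.54×367 + 18.40×12 = 234.15 + 270.27 + 565.18 + 220.8 = 1290.4
ΣP(Jan 2009)Q(Jan 2009) = 3.07×105 + 3.35×99 + 1.24×367 + 12.79×12 = 322.35 + 331.65 + 455.08 + 153.48 = 1262.56
L = 1290.4 / 1262.56 × 100 = 102.2050
Paasche component (current-period weights):
ΣP(Feb 2009)Q(Feb 2009) = 2.23×104 + 2.73×125 + 1.54×388 + 18.40×12 = 231.92 + 341.25 + 597.52 + 220.8 = 1391.49
ΣP(Jan 2009)Q(Feb 2009) = 3.07×104 + 3.35×125 + 1.24×388 + 12.79×12 = 319.28 + 418.75 + 481.12 + 153.48 = 1372.63
P = 1391.49 / 1372.63 × 100 = 101.3740
Fisher = √(L × P) = √(102.2050 × 101.3740) = 101.7887

101.79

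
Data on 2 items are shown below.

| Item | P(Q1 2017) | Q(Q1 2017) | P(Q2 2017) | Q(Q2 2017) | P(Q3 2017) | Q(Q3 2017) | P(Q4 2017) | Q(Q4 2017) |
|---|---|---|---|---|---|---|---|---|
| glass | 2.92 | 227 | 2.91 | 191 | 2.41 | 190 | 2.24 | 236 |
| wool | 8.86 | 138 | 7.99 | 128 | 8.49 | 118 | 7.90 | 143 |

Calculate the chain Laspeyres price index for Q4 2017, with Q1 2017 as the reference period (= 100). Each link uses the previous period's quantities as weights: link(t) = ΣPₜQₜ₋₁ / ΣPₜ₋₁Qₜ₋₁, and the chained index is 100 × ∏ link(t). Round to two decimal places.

85.25

Link Q1 2017→Q2 2017:
ΣP(Q2 2017)Q(Q1 2017) = 2.91×227 + 7.99×138 = 660.57 + 1102.62 = 1763.19
ΣP(Q1 2017)Q(Q1 2017) = 2.92×227 + 8.86×138 = 662.84 + 1222.68 = 1885.52
link = 1763.19/1885.52 = 0.935121
Link Q2 2017→Q3 2017:
ΣP(Q3 2017)Q(Q2 2017) = 2.41×191 + 8.49×128 = 460.31 + 1086.72 = 1547.03
ΣP(Q2 2017)Q(Q2 2017) = 2.91×191 + 7.99×128 = 555.81 + 1022.72 = 1578.53
link = 1547.03/1578.53 = 0.980045
Link Q3 2017→Q4 2017:
ΣP(Q4 2017)Q(Q3 2017) = 2.24×190 + 7.90×118 = 425.6 + 932.2 = 1357.8
ΣP(Q3 2017)Q(Q3 2017) = 2.41×190 + 8.49×118 = 457.9 + 1001.82 = 1459.72
link = 1357.8/1459.72 = 0.930178
Chained index = 100 × 0.935121 × 0.980045 × 0.930178 = 85.2472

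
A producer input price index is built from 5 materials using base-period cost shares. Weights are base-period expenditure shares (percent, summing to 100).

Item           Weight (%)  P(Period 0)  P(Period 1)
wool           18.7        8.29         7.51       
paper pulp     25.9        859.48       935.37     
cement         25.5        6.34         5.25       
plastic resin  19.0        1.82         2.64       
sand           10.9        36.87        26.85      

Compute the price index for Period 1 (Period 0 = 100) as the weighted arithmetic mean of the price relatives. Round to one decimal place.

wool: 18.7 × (7.51/8.29) = 18.7 × 0.905911 = 16.9405
paper pulp: 25.9 × (935.37/859.48) = 25.9 × 1.088298 = 28.1869
cement: 25.5 × (5.25/6.34) = 25.5 × 0.828076 = 21.1159
plastic resin: 19.0 × (2.64/1.82) = 19.0 × 1.450549 = 27.5604
sand: 10.9 × (26.85/36.87) = 10.9 × 0.728234 = 7.9378
Index = Σ wᵢ·(p₁ᵢ/p₀ᵢ) = 16.9405 + 28.1869 + 21.1159 + 27.5604 + 7.9378 = 101.7416

101.7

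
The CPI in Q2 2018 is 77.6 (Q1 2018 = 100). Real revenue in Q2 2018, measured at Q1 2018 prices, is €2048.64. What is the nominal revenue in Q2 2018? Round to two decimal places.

1589.74

Nominal = Real × (Index/100) = 2048.64 × (77.6/100)
        = 2048.64 × 0.776 = 1589.7446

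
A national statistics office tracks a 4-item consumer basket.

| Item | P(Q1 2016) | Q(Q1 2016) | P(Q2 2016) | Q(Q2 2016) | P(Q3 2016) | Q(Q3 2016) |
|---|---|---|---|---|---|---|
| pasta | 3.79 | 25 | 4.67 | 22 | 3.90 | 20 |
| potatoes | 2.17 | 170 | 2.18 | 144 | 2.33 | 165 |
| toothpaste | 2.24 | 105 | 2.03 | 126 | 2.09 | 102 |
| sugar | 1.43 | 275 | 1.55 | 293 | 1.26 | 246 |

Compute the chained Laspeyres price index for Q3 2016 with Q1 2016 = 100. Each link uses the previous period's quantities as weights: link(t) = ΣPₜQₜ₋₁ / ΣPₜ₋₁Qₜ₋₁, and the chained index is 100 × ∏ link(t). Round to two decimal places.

Link Q1 2016→Q2 2016:
ΣP(Q2 2016)Q(Q1 2016) = 4.67×25 + 2.18×170 + 2.03×105 + 1.55×275 = 116.75 + 370.6 + 213.15 + 426.25 = 1126.75
ΣP(Q1 2016)Q(Q1 2016) = 3.79×25 + 2.17×170 + 2.24×105 + 1.43×275 = 94.75 + 368.9 + 235.2 + 393.25 = 1092.1
link = 1126.75/1092.1 = 1.031728
Link Q2 2016→Q3 2016:
ΣP(Q3 2016)Q(Q2 2016) = 3.90×22 + 2.33×144 + 2.09×126 + 1.26×293 = 85.8 + 335.52 + 263.34 + 369.18 = 1053.84
ΣP(Q2 2016)Q(Q2 2016) = 4.67×22 + 2.18×144 + 2.03×126 + 1.55×293 = 102.74 + 313.92 + 255.78 + 454.15 = 1126.59
link = 1053.84/1126.59 = 0.935425
Chained index = 100 × 1.031728 × 0.935425 = 96.5104

96.51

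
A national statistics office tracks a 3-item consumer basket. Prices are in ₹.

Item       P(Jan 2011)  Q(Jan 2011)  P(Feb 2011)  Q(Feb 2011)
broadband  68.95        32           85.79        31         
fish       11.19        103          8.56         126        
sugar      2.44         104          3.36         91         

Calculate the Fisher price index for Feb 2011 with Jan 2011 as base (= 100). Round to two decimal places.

Laspeyres component (base-period weights):
ΣP(Feb 2011)Q(Jan 2011) = 85.79×32 + 8.56×103 + 3.36×104 = 2745.28 + 881.68 + 349.44 = 3976.4
ΣP(Jan 2011)Q(Jan 2011) = 68.95×32 + 11.19×103 + 2.44×104 = 2206.4 + 1152.57 + 253.76 = 3612.73
L = 3976.4 / 3612.73 × 100 = 110.0663
Paasche component (current-period weights):
ΣP(Feb 2011)Q(Feb 2011) = 85.79×31 + 8.56×126 + 3.36×91 = 2659.49 + 1078.56 + 305.76 = 4043.81
ΣP(Jan 2011)Q(Feb 2011) = 68.95×31 + 11.19×126 + 2.44×91 = 2137.45 + 1409.94 + 222.04 = 3769.43
P = 4043.81 / 3769.43 × 100 = 107.2791
Fisher = √(L × P) = √(110.0663 × 107.2791) = 108.6638

108.66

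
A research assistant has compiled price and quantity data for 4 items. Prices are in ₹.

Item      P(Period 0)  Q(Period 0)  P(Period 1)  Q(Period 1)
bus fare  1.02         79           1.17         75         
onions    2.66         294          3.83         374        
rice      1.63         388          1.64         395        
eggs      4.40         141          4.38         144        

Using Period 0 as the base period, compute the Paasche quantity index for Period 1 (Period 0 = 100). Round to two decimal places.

Paasche quantity index uses current-period prices as weights.
ΣP(Period 1)·Q(Period 1) = 1.17×75 + 3.83×374 + 1.64×395 + 4.38×144 = 87.75 + 1432.42 + 647.8 + 630.72 = 2798.69
ΣP(Period 1)·Q(Period 0) = 1.17×79 + 3.83×294 + 1.64×388 + 4.38×141 = 92.43 + 1126.02 + 636.32 + 617.58 = 2472.35
Index = 2798.69 / 2472.35 × 100 = 113.1996

113.20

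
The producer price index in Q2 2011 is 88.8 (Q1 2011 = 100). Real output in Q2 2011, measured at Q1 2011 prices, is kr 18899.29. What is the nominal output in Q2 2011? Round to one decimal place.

Nominal = Real × (Index/100) = 18899.29 × (88.8/100)
        = 18899.29 × 0.888 = 16782.5695

16782.6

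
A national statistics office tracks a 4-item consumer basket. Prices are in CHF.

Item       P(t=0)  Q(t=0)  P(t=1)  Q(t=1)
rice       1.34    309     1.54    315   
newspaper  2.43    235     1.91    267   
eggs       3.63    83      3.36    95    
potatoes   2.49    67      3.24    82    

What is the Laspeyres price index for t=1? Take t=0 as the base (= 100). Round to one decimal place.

97.8

Laspeyres price index uses base-period quantities as weights.
ΣP(t=1)·Q(t=0) = 1.54×309 + 1.91×235 + 3.36×83 + 3.24×67 = 475.86 + 448.85 + 278.88 + 217.08 = 1420.67
ΣP(t=0)·Q(t=0) = 1.34×309 + 2.43×235 + 3.63×83 + 2.49×67 = 414.06 + 571.05 + 301.29 + 166.83 = 1453.23
Index = 1420.67 / 1453.23 × 100 = 97.7595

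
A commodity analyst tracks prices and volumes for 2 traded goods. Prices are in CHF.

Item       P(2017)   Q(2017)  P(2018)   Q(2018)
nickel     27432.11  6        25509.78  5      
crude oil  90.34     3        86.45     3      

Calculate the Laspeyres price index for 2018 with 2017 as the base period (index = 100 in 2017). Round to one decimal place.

Laspeyres price index uses base-period quantities as weights.
ΣP(2018)·Q(2017) = 25509.78×6 + 86.45×3 = 153058.68 + 259.35 = 153318.03
ΣP(2017)·Q(2017) = 27432.11×6 + 90.34×3 = 164592.66 + 271.02 = 164863.68
Index = 153318.03 / 164863.68 × 100 = 92.9969

93.0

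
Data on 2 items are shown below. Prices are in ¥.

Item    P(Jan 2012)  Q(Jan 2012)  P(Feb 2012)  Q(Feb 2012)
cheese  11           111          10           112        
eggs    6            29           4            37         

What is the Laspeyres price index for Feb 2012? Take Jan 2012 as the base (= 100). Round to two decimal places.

Laspeyres price index uses base-period quantities as weights.
ΣP(Feb 2012)·Q(Jan 2012) = 10×111 + 4×29 = 1110 + 116 = 1226
ΣP(Jan 2012)·Q(Jan 2012) = 11×111 + 6×29 = 1221 + 174 = 1395
Index = 1226 / 1395 × 100 = 87.8853

87.89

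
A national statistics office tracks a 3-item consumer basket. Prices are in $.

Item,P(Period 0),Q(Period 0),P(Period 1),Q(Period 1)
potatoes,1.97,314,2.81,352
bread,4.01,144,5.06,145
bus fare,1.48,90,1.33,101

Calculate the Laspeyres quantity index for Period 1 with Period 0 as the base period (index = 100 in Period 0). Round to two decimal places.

107.16

Laspeyres quantity index uses base-period prices as weights.
ΣP(Period 0)·Q(Period 1) = 1.97×352 + 4.01×145 + 1.48×101 = 693.44 + 581.45 + 149.48 = 1424.37
ΣP(Period 0)·Q(Period 0) = 1.97×314 + 4.01×144 + 1.48×90 = 618.58 + 577.44 + 133.2 = 1329.22
Index = 1424.37 / 1329.22 × 100 = 107.1583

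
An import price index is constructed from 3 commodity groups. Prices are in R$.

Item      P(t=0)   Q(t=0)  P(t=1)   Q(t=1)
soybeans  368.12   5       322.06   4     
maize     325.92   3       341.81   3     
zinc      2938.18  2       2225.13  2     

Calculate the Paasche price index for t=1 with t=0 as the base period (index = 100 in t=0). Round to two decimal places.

Paasche price index uses current-period quantities as weights.
ΣP(t=1)·Q(t=1) = 322.06×4 + 341.81×3 + 2225.13×2 = 1288.24 + 1025.43 + 4450.26 = 6763.93
ΣP(t=0)·Q(t=1) = 368.12×4 + 325.92×3 + 2938.18×2 = 1472.48 + 977.76 + 5876.36 = 8326.6
Index = 6763.93 / 8326.6 × 100 = 81.2328

81.23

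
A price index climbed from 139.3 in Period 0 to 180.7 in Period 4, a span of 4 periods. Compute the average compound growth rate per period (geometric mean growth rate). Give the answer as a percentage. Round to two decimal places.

6.72%

Growth factor = (180.7/139.3)^(1/4) = (1.297200)^(1/4) = 1.067215
Growth rate = 1.067215 − 1 = 0.067215 = 6.7215%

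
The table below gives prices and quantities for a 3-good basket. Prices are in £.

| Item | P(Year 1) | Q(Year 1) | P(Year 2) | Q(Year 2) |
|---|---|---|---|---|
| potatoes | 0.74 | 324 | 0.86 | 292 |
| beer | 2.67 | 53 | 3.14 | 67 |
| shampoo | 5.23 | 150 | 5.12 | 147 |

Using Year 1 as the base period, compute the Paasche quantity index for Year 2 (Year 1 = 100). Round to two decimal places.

100.09

Paasche quantity index uses current-period prices as weights.
ΣP(Year 2)·Q(Year 2) = 0.86×292 + 3.14×67 + 5.12×147 = 251.12 + 210.38 + 752.64 = 1214.14
ΣP(Year 2)·Q(Year 1) = 0.86×324 + 3.14×53 + 5.12×150 = 278.64 + 166.42 + 768 = 1213.06
Index = 1214.14 / 1213.06 × 100 = 100.0890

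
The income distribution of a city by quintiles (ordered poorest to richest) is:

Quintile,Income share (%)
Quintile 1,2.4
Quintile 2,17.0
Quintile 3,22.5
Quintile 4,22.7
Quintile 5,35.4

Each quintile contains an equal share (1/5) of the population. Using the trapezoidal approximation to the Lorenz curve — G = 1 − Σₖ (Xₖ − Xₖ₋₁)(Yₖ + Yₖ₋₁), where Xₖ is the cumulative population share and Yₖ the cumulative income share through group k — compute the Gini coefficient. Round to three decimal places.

0.287

Cumulative income shares Yₖ: 0.0240, 0.1940, 0.4190, 0.6460, 1.0000
Σ (Xₖ−Xₖ₋₁)(Yₖ+Yₖ₋₁) = (1/5)(0.0240+0.0000) + (1/5)(0.1940+0.0240) + (1/5)(0.4190+0.1940) + (1/5)(0.6460+0.4190) + (1/5)(1.0000+0.6460)
  = 0.0048 + 0.0436 + 0.1226 + 0.2130 + 0.3292 = 0.7132
G = 1 − 0.7132 = 0.2868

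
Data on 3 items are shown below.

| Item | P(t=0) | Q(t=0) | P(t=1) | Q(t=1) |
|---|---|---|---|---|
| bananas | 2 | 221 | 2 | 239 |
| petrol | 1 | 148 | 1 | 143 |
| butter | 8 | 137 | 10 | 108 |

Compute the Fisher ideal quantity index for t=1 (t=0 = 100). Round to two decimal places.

Laspeyres component (base-period weights):
ΣP(t=0)Q(t=1) = 2×239 + 1×143 + 8×108 = 478 + 143 + 864 = 1485
ΣP(t=0)Q(t=0) = 2×221 + 1×148 + 8×137 = 442 + 148 + 1096 = 1686
L = 1485 / 1686 × 100 = 88.0783
Paasche component (current-period weights):
ΣP(t=1)Q(t=1) = 2×239 + 1×143 + 10×108 = 478 + 143 + 1080 = 1701
ΣP(t=1)Q(t=0) = 2×221 + 1×148 + 10×137 = 442 + 148 + 1370 = 1960
P = 1701 / 1960 × 100 = 86.7857
Fisher = √(L × P) = √(88.0783 × 86.7857) = 87.4296

87.43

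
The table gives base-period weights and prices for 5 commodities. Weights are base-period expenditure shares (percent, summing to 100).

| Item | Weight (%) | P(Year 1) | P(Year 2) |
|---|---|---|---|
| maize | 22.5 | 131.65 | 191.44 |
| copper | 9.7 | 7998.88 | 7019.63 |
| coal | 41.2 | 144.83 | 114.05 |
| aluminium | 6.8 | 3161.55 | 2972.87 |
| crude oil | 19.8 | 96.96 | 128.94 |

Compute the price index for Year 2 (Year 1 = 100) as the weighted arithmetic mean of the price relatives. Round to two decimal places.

106.40

maize: 22.5 × (191.44/131.65) = 22.5 × 1.454159 = 32.7186
copper: 9.7 × (7019.63/7998.88) = 9.7 × 0.877577 = 8.5125
coal: 41.2 × (114.05/144.83) = 41.2 × 0.787475 = 32.4440
aluminium: 6.8 × (2972.87/3161.55) = 6.8 × 0.940320 = 6.3942
crude oil: 19.8 × (128.94/96.96) = 19.8 × 1.329827 = 26.3306
Index = Σ wᵢ·(p₁ᵢ/p₀ᵢ) = 32.7186 + 8.5125 + 32.4440 + 6.3942 + 26.3306 = 106.3998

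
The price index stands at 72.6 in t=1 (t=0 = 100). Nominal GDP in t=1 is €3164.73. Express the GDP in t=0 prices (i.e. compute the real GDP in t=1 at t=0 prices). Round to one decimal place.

4359.1

Real = Nominal ÷ (Index/100) = 3164.73 ÷ (72.6/100)
     = 3164.73 ÷ 0.726 = 4359.1322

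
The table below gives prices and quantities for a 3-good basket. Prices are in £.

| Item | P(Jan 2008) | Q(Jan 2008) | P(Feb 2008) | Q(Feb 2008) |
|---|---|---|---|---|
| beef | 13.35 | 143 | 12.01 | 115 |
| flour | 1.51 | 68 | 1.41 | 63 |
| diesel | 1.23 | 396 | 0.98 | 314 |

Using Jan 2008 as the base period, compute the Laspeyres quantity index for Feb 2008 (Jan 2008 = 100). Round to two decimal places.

Laspeyres quantity index uses base-period prices as weights.
ΣP(Jan 2008)·Q(Feb 2008) = 13.35×115 + 1.51×63 + 1.23×314 = 1535.25 + 95.13 + 386.22 = 2016.6
ΣP(Jan 2008)·Q(Jan 2008) = 13.35×143 + 1.51×68 + 1.23×396 = 1909.05 + 102.68 + 487.08 = 2498.81
Index = 2016.6 / 2498.81 × 100 = 80.7024

80.70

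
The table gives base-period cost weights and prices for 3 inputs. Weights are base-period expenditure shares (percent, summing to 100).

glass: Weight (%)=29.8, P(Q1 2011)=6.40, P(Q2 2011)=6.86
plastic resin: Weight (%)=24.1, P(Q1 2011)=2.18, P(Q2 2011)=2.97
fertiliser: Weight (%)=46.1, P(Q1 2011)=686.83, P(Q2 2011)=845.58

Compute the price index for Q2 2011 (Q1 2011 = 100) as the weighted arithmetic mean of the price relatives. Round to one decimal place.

glass: 29.8 × (6.86/6.40) = 29.8 × 1.071875 = 31.9419
plastic resin: 24.1 × (2.97/2.18) = 24.1 × 1.362385 = 32.8335
fertiliser: 46.1 × (845.58/686.83) = 46.1 × 1.231134 = 56.7553
Index = Σ wᵢ·(p₁ᵢ/p₀ᵢ) = 31.9419 + 32.8335 + 56.7553 = 121.5307

121.5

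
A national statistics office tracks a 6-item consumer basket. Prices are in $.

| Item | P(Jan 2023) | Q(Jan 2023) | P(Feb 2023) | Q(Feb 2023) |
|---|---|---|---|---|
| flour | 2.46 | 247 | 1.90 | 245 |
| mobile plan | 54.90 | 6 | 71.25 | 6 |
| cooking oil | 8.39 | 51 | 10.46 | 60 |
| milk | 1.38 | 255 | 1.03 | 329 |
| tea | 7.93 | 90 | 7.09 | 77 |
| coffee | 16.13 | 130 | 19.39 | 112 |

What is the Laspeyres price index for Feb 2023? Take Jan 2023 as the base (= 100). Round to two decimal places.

Laspeyres price index uses base-period quantities as weights.
ΣP(Feb 2023)·Q(Jan 2023) = 1.90×247 + 71.25×6 + 10.46×51 + 1.03×255 + 7.09×90 + 19.39×130 = 469.3 + 427.5 + 533.46 + 262.65 + 638.1 + 2520.7 = 4851.71
ΣP(Jan 2023)·Q(Jan 2023) = 2.46×247 + 54.90×6 + 8.39×51 + 1.38×255 + 7.93×90 + 16.13×130 = 607.62 + 329.4 + 427.89 + 351.9 + 713.7 + 2096.9 = 4527.41
Index = 4851.71 / 4527.41 × 100 = 107.1630

107.16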